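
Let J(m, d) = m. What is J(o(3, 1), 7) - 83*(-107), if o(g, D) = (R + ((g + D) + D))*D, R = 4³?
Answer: 8950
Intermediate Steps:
R = 64
o(g, D) = D*(64 + g + 2*D) (o(g, D) = (64 + ((g + D) + D))*D = (64 + ((D + g) + D))*D = (64 + (g + 2*D))*D = (64 + g + 2*D)*D = D*(64 + g + 2*D))
J(o(3, 1), 7) - 83*(-107) = 1*(64 + 3 + 2*1) - 83*(-107) = 1*(64 + 3 + 2) + 8881 = 1*69 + 8881 = 69 + 8881 = 8950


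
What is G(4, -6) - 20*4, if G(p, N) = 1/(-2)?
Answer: -161/2 ≈ -80.500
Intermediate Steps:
G(p, N) = -½
G(4, -6) - 20*4 = -½ - 20*4 = -½ - 80 = -161/2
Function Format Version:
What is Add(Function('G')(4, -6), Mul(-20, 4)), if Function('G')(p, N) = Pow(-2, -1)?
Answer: Rational(-161, 2) ≈ -80.500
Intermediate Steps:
Function('G')(p, N) = Rational(-1, 2)
Add(Function('G')(4, -6), Mul(-20, 4)) = Add(Rational(-1, 2), Mul(-20, 4)) = Add(Rational(-1, 2), -80) = Rational(-161, 2)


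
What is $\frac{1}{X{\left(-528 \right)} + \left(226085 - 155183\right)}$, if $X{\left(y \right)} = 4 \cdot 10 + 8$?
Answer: $\frac{1}{70950} \approx 1.4094 \cdot 10^{-5}$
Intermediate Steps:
$X{\left(y \right)} = 48$ ($X{\left(y \right)} = 40 + 8 = 48$)
$\frac{1}{X{\left(-528 \right)} + \left(226085 - 155183\right)} = \frac{1}{48 + \left(226085 - 155183\right)} = \frac{1}{48 + 70902} = \frac{1}{70950}$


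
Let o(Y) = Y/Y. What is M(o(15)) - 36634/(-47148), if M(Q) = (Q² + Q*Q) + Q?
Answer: 89039/23574 ≈ 3.7770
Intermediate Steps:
o(Y) = 1
M(Q) = Q + 2*Q² (M(Q) = (Q² + Q²) + Q = 2*Q² + Q = Q + 2*Q²)
M(o(15)) - 36634/(-47148) = 1*(1 + 2*1) - 36634/(-47148) = 1*(1 + 2) - 36634*(-1)/47148 = 1*3 - 1*(-18317/23574) = 3 + 18317/23574 = 89039/23574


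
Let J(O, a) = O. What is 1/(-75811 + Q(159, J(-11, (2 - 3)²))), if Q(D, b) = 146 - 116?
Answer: -1/75781 ≈ -1.3196e-5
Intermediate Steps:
Q(D, b) = 30
1/(-75811 + Q(159, J(-11, (2 - 3)²))) = 1/(-75811 + 30) = 1/(-75781) = -1/75781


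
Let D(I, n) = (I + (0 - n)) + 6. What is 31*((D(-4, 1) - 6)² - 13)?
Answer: 372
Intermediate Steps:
D(I, n) = 6 + I - n (D(I, n) = (I - n) + 6 = 6 + I - n)
31*((D(-4, 1) - 6)² - 13) = 31*(((6 - 4 - 1*1) - 6)² - 13) = 31*(((6 - 4 - 1) - 6)² - 13) = 31*((1 - 6)² - 13) = 31*((-5)² - 13) = 31*(25 - 13) = 31*12 = 372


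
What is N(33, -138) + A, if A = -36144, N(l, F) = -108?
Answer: -36252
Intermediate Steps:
N(33, -138) + A = -108 - 36144 = -36252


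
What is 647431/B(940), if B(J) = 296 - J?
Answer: -647431/644 ≈ -1005.3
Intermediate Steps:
647431/B(940) = 647431/(296 - 1*940) = 647431/(296 - 940) = 647431/(-644) = 647431*(-1/644) = -647431/644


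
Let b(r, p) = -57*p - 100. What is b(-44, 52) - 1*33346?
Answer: -36410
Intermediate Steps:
b(r, p) = -100 - 57*p
b(-44, 52) - 1*33346 = (-100 - 57*52) - 1*33346 = (-100 - 2964) - 33346 = -3064 - 33346 = -36410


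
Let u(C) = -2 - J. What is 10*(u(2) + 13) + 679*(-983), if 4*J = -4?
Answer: -667337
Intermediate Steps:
J = -1 (J = (1/4)*(-4) = -1)
u(C) = -1 (u(C) = -2 - 1*(-1) = -2 + 1 = -1)
10*(u(2) + 13) + 679*(-983) = 10*(-1 + 13) + 679*(-983) = 10*12 - 667457 = 120 - 667457 = -667337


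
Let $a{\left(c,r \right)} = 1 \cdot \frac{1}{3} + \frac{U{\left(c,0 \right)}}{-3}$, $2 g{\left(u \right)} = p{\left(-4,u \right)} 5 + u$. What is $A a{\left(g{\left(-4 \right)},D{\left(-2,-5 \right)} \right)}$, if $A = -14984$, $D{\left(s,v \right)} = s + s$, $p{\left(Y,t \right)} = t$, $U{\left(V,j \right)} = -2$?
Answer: $-14984$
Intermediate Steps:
$D{\left(s,v \right)} = 2 s$
$g{\left(u \right)} = 3 u$ ($g{\left(u \right)} = \frac{u 5 + u}{2} = \frac{5 u + u}{2} = \frac{6 u}{2} = 3 u$)
$a{\left(c,r \right)} = 1$ ($a{\left(c,r \right)} = 1 \cdot \frac{1}{3} - \frac{2}{-3} = 1 \cdot \frac{1}{3} - - \frac{2}{3} = \frac{1}{3} + \frac{2}{3} = 1$)
$A a{\left(g{\left(-4 \right)},D{\left(-2,-5 \right)} \right)} = \left(-14984\right) 1 = -14984$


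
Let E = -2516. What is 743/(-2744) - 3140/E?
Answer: 1686693/1725976 ≈ 0.97724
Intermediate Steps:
743/(-2744) - 3140/E = 743/(-2744) - 3140/(-2516) = 743*(-1/2744) - 3140*(-1/2516) = -743/2744 + 785/629 = 1686693/1725976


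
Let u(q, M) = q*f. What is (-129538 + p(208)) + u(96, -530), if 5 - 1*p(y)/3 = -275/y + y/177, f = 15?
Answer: -1571829165/12272 ≈ -1.2808e+5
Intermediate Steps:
p(y) = 15 + 825/y - y/59 (p(y) = 15 - 3*(-275/y + y/177) = 15 + (825/y - y/59) = 15 + 825/y - y/59)
u(q, M) = 15*q (u(q, M) = q*15 = 15*q)
(-129538 + p(208)) + u(96, -530) = (-129538 + (15 + 825/208 - 1/59*208)) + 15*96 = (-129538 + (15 + 825*(1/208) - 208/59)) + 1440 = (-129538 + (15 + 825/208 - 208/59)) + 1440 = (-129538 + 189491/12272) + 1440 = -1589500845/12272 + 1440 = -1571829165/12272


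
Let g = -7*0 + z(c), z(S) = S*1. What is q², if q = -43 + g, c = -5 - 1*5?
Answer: 2809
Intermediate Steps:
c = -10 (c = -5 - 5 = -10)
z(S) = S
g = -10 (g = -7*0 - 10 = 0 - 10 = -10)
q = -53 (q = -43 - 10 = -53)
q² = (-53)² = 2809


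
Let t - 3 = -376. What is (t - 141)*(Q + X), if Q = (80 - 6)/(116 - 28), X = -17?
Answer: 182727/22 ≈ 8305.8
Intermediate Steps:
t = -373 (t = 3 - 376 = -373)
Q = 37/44 (Q = 74/88 = 74*(1/88) = 37/44 ≈ 0.84091)
(t - 141)*(Q + X) = (-373 - 141)*(37/44 - 17) = -514*(-711/44) = 182727/22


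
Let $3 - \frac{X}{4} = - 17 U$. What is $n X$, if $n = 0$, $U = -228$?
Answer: $0$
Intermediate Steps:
$X = -15492$ ($X = 12 - 4 \left(\left(-17\right) \left(-228\right)\right) = 12 - 15504 = -15492$)
$n X = 0 \left(-15492\right) = 0$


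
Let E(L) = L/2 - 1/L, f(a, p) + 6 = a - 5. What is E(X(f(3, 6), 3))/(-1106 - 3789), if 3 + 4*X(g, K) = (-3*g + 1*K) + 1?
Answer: -593/979000 ≈ -0.00060572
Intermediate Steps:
f(a, p) = -11 + a (f(a, p) = -6 + (a - 5) = -6 + (-5 + a) = -11 + a)
X(g, K) = -1/2 - 3*g/4 + K/4 (X(g, K) = -3/4 + ((-3*g + 1*K) + 1)/4 = -3/4 + ((-3*g + K) + 1)/4 = -3/4 + ((K - 3*g) + 1)/4 = -3/4 + (1 + K - 3*g)/4 = -3/4 + (1/4 - 3*g/4 + K/4) = -1/2 - 3*g/4 + K/4)
E(L) = L/2 - 1/L (E(L) = L*(1/2) - 1/L = L/2 - 1/L)
E(X(f(3, 6), 3))/(-1106 - 3789) = ((-1/2 - 3*(-11 + 3)/4 + (1/4)*3)/2 - 1/(-1/2 - 3*(-11 + 3)/4 + (1/4)*3))/(-1106 - 3789) = ((-1/2 - 3/4*(-8) + 3/4)/2 - 1/(-1/2 - 3/4*(-8) + 3/4))/(-4895) = -((-1/2 + 6 + 3/4)/2 - 1/(-1/2 + 6 + 3/4))/4895 = -((1/2)*(25/4) - 1/25/4)/4895 = -(25/8 - 1*4/25)/4895 = -(25/8 - 4/25)/4895 = -1/4895*593/200 = -593/979000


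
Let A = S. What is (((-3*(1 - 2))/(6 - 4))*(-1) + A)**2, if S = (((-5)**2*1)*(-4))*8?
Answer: 2569609/4 ≈ 6.4240e+5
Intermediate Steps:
S = -800 (S = ((25*1)*(-4))*8 = (25*(-4))*8 = -100*8 = -800)
A = -800
(((-3*(1 - 2))/(6 - 4))*(-1) + A)**2 = (((-3*(1 - 2))/(6 - 4))*(-1) - 800)**2 = ((-3*(-1)/2)*(-1) - 800)**2 = ((3*(1/2))*(-1) - 800)**2 = ((3/2)*(-1) - 800)**2 = (-3/2 - 800)**2 = (-1603/2)**2 = 2569609/4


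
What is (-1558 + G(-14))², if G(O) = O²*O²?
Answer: 1358512164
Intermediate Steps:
G(O) = O⁴
(-1558 + G(-14))² = (-1558 + (-14)⁴)² = (-1558 + 38416)² = 36858² = 1358512164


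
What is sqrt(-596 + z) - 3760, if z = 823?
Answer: -3760 + sqrt(227) ≈ -3744.9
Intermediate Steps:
sqrt(-596 + z) - 3760 = sqrt(-596 + 823) - 3760 = sqrt(227) - 3760 = -3760 + sqrt(227)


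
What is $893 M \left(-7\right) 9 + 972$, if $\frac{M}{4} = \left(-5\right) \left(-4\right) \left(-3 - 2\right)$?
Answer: $22504572$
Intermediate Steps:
$M = -400$ ($M = 4 \left(-5\right) \left(-4\right) \left(-3 - 2\right) = 4 \cdot 20 \left(-3 - 2\right) = 4 \cdot 20 \left(-5\right) = 4 \left(-100\right) = -400$)
$893 M \left(-7\right) 9 + 972 = 893 \left(-400\right) \left(-7\right) 9 + 972 = 893 \cdot 2800 \cdot 9 + 972 = 893 \cdot 25200 + 972 = 22503600 + 972 = 22504572$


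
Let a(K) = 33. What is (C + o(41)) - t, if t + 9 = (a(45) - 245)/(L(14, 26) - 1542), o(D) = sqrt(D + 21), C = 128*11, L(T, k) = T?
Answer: 541241/382 + sqrt(62) ≈ 1424.7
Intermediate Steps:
C = 1408
o(D) = sqrt(21 + D)
t = -3385/382 (t = -9 + (33 - 245)/(14 - 1542) = -9 - 212/(-1528) = -9 - 212*(-1/1528) = -9 + 53/382 = -3385/382 ≈ -8.8613)
(C + o(41)) - t = (1408 + sqrt(21 + 41)) - 1*(-3385/382) = (1408 + sqrt(62)) + 3385/382 = 541241/382 + sqrt(62)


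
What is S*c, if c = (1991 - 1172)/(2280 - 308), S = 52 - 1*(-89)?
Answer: 115479/1972 ≈ 58.559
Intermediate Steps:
S = 141 (S = 52 + 89 = 141)
c = 819/1972 ≈ 0.41531
S*c = 141*(819/1972) = 115479/1972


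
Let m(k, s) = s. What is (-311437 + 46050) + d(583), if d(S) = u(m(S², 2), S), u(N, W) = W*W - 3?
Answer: 74499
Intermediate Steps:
u(N, W) = -3 + W² (u(N, W) = W² - 3 = -3 + W²)
d(S) = -3 + S²
(-311437 + 46050) + d(583) = (-311437 + 46050) + (-3 + 583²) = -265387 + (-3 + 339889) = -265387 + 339886 = 74499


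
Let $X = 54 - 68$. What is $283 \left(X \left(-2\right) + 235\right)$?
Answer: $74429$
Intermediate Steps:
$X = -14$ ($X = 54 - 68 = -14$)
$283 \left(X \left(-2\right) + 235\right) = 283 \left(\left(-14\right) \left(-2\right) + 235\right) = 283 \left(28 + 235\right) = 283 \cdot 263 = 74429$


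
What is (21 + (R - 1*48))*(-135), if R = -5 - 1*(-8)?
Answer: 3240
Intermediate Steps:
R = 3 (R = -5 + 8 = 3)
(21 + (R - 1*48))*(-135) = (21 + (3 - 1*48))*(-135) = (21 + (3 - 48))*(-135) = (21 - 45)*(-135) = -24*(-135) = 3240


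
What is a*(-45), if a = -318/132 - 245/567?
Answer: 25315/198 ≈ 127.85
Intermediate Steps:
a = -5063/1782 (a = -318*1/132 - 245*1/567 = -53/22 - 35/81 = -5063/1782 ≈ -2.8412)
a*(-45) = -5063/1782*(-45) = 25315/198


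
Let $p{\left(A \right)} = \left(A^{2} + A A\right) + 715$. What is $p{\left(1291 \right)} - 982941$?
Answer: $2351136$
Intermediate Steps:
$p{\left(A \right)} = 715 + 2 A^{2}$ ($p{\left(A \right)} = \left(A^{2} + A^{2}\right) + 715 = 2 A^{2} + 715 = 715 + 2 A^{2}$)
$p{\left(1291 \right)} - 982941 = \left(715 + 2 \cdot 1291^{2}\right) - 982941 = \left(715 + 2 \cdot 1666681\right) - 982941 = \left(715 + 3333362\right) - 982941 = 3334077 - 982941 = 2351136$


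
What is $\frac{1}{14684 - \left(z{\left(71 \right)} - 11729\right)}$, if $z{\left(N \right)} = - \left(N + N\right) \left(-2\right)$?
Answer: $\frac{1}{26129} \approx 3.8272 \cdot 10^{-5}$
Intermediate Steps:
$z{\left(N \right)} = 4 N$ ($z{\left(N \right)} = - 2 N \left(-2\right) = - \left(-4\right) N = 4 N$)
$\frac{1}{14684 - \left(z{\left(71 \right)} - 11729\right)} = \frac{1}{14684 - \left(4 \cdot 71 - 11729\right)} = \frac{1}{14684 - \left(284 - 11729\right)} = \frac{1}{14684 - -11445} = \frac{1}{14684 + 11445} = \frac{1}{26129}$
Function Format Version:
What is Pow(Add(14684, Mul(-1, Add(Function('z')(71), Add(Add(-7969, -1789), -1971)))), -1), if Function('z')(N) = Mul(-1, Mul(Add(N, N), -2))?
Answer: Rational(1, 26129) ≈ 3.8272e-5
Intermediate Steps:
Function('z')(N) = Mul(4, N) (Function('z')(N) = Mul(-1, Mul(Mul(2, N), -2)) = Mul(-1, Mul(-4, N)) = Mul(4, N))
Pow(Add(14684, Mul(-1, Add(Function('z')(71), Add(Add(-7969, -1789), -1971)))), -1) = Pow(Add(14684, Mul(-1, Add(Mul(4, 71), Add(Add(-7969, -1789), -1971)))), -1) = Pow(Add(14684, Mul(-1, Add(284, Add(-9758, -1971)))), -1) = Pow(Add(14684, Mul(-1, Add(284, -11729))), -1) = Pow(Add(14684, Mul(-1, -11445)), -1) = Pow(Add(14684, 11445), -1) = Pow(26129, -1) = Rational(1, 26129)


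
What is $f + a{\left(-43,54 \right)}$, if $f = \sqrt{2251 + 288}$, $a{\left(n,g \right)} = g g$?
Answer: $2916 + \sqrt{2539} \approx 2966.4$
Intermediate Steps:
$a{\left(n,g \right)} = g^{2}$
$f = \sqrt{2539} \approx 50.388$
$f + a{\left(-43,54 \right)} = \sqrt{2539} + 54^{2} = \sqrt{2539} + 2916 = 2916 + \sqrt{2539}$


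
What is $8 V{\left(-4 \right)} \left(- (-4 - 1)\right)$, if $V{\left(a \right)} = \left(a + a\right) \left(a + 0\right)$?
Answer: $1280$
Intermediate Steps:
$V{\left(a \right)} = 2 a^{2}$ ($V{\left(a \right)} = 2 a a = 2 a^{2}$)
$8 V{\left(-4 \right)} \left(- (-4 - 1)\right) = 8 \cdot 2 \left(-4\right)^{2} \left(- (-4 - 1)\right) = 8 \cdot 2 \cdot 16 \left(\left(-1\right) \left(-5\right)\right) = 8 \cdot 32 \cdot 5 = 256 \cdot 5 = 1280$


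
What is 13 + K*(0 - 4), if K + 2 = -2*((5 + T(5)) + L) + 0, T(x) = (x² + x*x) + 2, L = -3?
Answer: 453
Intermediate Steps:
T(x) = 2 + 2*x² (T(x) = (x² + x²) + 2 = 2*x² + 2 = 2 + 2*x²)
K = -110 (K = -2 + (-2*((5 + (2 + 2*5²)) - 3) + 0) = -2 + (-2*((5 + (2 + 2*25)) - 3) + 0) = -2 + (-2*((5 + (2 + 50)) - 3) + 0) = -2 + (-2*((5 + 52) - 3) + 0) = -2 + (-2*(57 - 3) + 0) = -2 + (-2*54 + 0) = -2 + (-108 + 0) = -2 - 108 = -110)
13 + K*(0 - 4) = 13 - 110*(0 - 4) = 13 - 110*(-4) = 13 + 440 = 453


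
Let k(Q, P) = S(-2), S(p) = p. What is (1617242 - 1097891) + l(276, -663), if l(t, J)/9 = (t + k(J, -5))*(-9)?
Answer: 497157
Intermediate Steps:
k(Q, P) = -2
l(t, J) = 162 - 81*t (l(t, J) = 9*((t - 2)*(-9)) = 9*((-2 + t)*(-9)) = 9*(18 - 9*t) = 162 - 81*t)
(1617242 - 1097891) + l(276, -663) = (1617242 - 1097891) + (162 - 81*276) = 519351 + (162 - 22356) = 519351 - 22194 = 497157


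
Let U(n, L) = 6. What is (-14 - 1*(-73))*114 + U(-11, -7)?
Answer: 6732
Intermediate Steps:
(-14 - 1*(-73))*114 + U(-11, -7) = (-14 - 1*(-73))*114 + 6 = (-14 + 73)*114 + 6 = 59*114 + 6 = 6726 + 6 = 6732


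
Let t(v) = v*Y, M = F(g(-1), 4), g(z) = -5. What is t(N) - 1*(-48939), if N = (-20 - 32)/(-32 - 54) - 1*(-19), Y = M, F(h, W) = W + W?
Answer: 2111121/43 ≈ 49096.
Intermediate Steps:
F(h, W) = 2*W
M = 8 (M = 2*4 = 8)
Y = 8
N = 843/43 (N = -52/(-86) + 19 = -52*(-1/86) + 19 = 26/43 + 19 = 843/43 ≈ 19.605)
t(v) = 8*v (t(v) = v*8 = 8*v)
t(N) - 1*(-48939) = 8*(843/43) - 1*(-48939) = 6744/43 + 48939 = 2111121/43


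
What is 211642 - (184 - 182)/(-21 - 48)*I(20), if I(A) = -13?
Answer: 14603272/69 ≈ 2.1164e+5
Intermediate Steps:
211642 - (184 - 182)/(-21 - 48)*I(20) = 211642 - (184 - 182)/(-21 - 48)*(-13) = 211642 - 2/(-69)*(-13) = 211642 - 2*(-1/69)*(-13) = 211642 - (-2)*(-13)/69 = 211642 - 1*26/69 = 211642 - 26/69 = 14603272/69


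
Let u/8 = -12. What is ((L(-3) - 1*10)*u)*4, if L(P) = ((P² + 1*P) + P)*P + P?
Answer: 8448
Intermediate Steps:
u = -96 (u = 8*(-12) = -96)
L(P) = P + P*(P² + 2*P) (L(P) = ((P² + P) + P)*P + P = ((P + P²) + P)*P + P = (P² + 2*P)*P + P = P*(P² + 2*P) + P = P + P*(P² + 2*P))
((L(-3) - 1*10)*u)*4 = ((-3*(1 + (-3)² + 2*(-3)) - 1*10)*(-96))*4 = ((-3*(1 + 9 - 6) - 10)*(-96))*4 = ((-3*4 - 10)*(-96))*4 = ((-12 - 10)*(-96))*4 = -22*(-96)*4 = 2112*4 = 8448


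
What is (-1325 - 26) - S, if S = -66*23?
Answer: 167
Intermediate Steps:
S = -1518
(-1325 - 26) - S = (-1325 - 26) - 1*(-1518) = -1351 + 1518 = 167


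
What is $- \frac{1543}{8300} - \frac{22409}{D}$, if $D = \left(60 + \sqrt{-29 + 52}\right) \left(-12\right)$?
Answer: $\frac{924454189}{29689100} - \frac{22409 \sqrt{23}}{42924} \approx 28.634$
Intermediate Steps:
$D = -720 - 12 \sqrt{23}$ ($D = \left(60 + \sqrt{23}\right) \left(-12\right) = -720 - 12 \sqrt{23} \approx -777.55$)
$- \frac{1543}{8300} - \frac{22409}{D} = - \frac{1543}{8300} - \frac{22409}{-720 - 12 \sqrt{23}}$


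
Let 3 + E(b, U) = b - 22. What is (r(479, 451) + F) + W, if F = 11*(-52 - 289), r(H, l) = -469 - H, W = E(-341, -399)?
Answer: -5065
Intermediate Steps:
E(b, U) = -25 + b (E(b, U) = -3 + (b - 22) = -3 + (-22 + b) = -25 + b)
W = -366 (W = -25 - 341 = -366)
F = -3751 (F = 11*(-341) = -3751)
(r(479, 451) + F) + W = ((-469 - 1*479) - 3751) - 366 = ((-469 - 479) - 3751) - 366 = (-948 - 3751) - 366 = -4699 - 366 = -5065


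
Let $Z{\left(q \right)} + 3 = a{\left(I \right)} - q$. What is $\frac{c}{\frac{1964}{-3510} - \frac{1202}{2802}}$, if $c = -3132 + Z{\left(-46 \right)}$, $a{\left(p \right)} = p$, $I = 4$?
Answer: $\frac{2528419725}{810179} \approx 3120.8$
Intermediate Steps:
$Z{\left(q \right)} = 1 - q$ ($Z{\left(q \right)} = -3 - \left(-4 + q\right) = 1 - q$)
$c = -3085$ ($c = -3132 + \left(1 - -46\right) = -3132 + \left(1 + 46\right) = -3132 + 47 = -3085$)
$\frac{c}{\frac{1964}{-3510} - \frac{1202}{2802}} = - \frac{3085}{\frac{1964}{-3510} - \frac{1202}{2802}} = - \frac{3085}{1964 \left(- \frac{1}{3510}\right) - \frac{601}{1401}} = - \frac{3085}{- \frac{982}{1755} - \frac{601}{1401}} = - \frac{3085}{- \frac{810179}{819585}} = \left(-3085\right) \left(- \frac{819585}{810179}\right) = \frac{2528419725}{810179}$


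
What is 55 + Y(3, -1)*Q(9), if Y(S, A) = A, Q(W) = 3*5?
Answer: 40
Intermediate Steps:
Q(W) = 15
55 + Y(3, -1)*Q(9) = 55 - 1*15 = 55 - 15 = 40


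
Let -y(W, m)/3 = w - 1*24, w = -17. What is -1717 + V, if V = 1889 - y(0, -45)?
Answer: 49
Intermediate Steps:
y(W, m) = 123 (y(W, m) = -3*(-17 - 1*24) = -3*(-17 - 24) = -3*(-41) = 123)
V = 1766 (V = 1889 - 1*123 = 1889 - 123 = 1766)
-1717 + V = -1717 + 1766 = 49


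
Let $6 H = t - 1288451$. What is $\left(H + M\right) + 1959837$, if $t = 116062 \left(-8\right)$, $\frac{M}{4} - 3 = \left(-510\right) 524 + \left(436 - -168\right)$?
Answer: $\frac{3142883}{6} \approx 5.2381 \cdot 10^{5}$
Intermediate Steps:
$M = -1066532$ ($M = 12 + 4 \left(\left(-510\right) 524 + \left(436 - -168\right)\right) = 12 + 4 \left(-267240 + \left(436 + 168\right)\right) = 12 + 4 \left(-267240 + 604\right) = 12 + 4 \left(-266636\right) = 12 - 1066544 = -1066532$)
$t = -928496$
$H = - \frac{2216947}{6}$ ($H = \frac{-928496 - 1288451}{6} = \frac{1}{6} \left(-2216947\right) = - \frac{2216947}{6} \approx -3.6949 \cdot 10^{5}$)
$\left(H + M\right) + 1959837 = \left(- \frac{2216947}{6} - 1066532\right) + 1959837 = - \frac{8616139}{6} + 1959837 = \frac{3142883}{6}$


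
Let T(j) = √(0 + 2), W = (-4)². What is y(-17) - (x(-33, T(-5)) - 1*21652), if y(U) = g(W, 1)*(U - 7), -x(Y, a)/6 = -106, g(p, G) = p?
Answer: 20632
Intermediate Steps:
W = 16
T(j) = √2
x(Y, a) = 636 (x(Y, a) = -6*(-106) = 636)
y(U) = -112 + 16*U (y(U) = 16*(U - 7) = 16*(-7 + U) = -112 + 16*U)
y(-17) - (x(-33, T(-5)) - 1*21652) = (-112 + 16*(-17)) - (636 - 1*21652) = (-112 - 272) - (636 - 21652) = -384 - 1*(-21016) = -384 + 21016 = 20632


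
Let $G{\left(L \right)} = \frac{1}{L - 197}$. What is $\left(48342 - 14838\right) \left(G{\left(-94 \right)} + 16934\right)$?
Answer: $\frac{55033592224}{97} \approx 5.6736 \cdot 10^{8}$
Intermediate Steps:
$G{\left(L \right)} = \frac{1}{-197 + L}$
$\left(48342 - 14838\right) \left(G{\left(-94 \right)} + 16934\right) = \left(48342 - 14838\right) \left(\frac{1}{-197 - 94} + 16934\right) = 33504 \left(\frac{1}{-291} + 16934\right) = 33504 \left(- \frac{1}{291} + 16934\right) = 33504 \cdot \frac{4927793}{291} = \frac{55033592224}{97}$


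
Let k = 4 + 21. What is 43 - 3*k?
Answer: -32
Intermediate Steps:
k = 25
43 - 3*k = 43 - 3*25 = 43 - 75 = -32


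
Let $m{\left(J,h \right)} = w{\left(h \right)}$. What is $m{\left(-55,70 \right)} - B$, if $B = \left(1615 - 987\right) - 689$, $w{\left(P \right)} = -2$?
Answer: $59$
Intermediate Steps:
$m{\left(J,h \right)} = -2$
$B = -61$ ($B = 628 - 689 = -61$)
$m{\left(-55,70 \right)} - B = -2 - -61 = -2 + 61 = 59$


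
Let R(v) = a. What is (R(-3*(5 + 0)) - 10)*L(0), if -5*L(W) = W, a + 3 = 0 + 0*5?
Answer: 0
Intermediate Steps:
a = -3 (a = -3 + (0 + 0*5) = -3 + (0 + 0) = -3 + 0 = -3)
R(v) = -3
L(W) = -W/5
(R(-3*(5 + 0)) - 10)*L(0) = (-3 - 10)*(-⅕*0) = -13*0 = 0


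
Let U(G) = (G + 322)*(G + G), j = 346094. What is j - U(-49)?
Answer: 372848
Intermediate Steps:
U(G) = 2*G*(322 + G) (U(G) = (322 + G)*(2*G) = 2*G*(322 + G))
j - U(-49) = 346094 - 2*(-49)*(322 - 49) = 346094 - 2*(-49)*273 = 346094 - 1*(-26754) = 346094 + 26754 = 372848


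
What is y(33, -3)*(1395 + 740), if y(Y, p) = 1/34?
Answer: 2135/34 ≈ 62.794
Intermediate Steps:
y(Y, p) = 1/34
y(33, -3)*(1395 + 740) = (1395 + 740)/34 = (1/34)*2135 = 2135/34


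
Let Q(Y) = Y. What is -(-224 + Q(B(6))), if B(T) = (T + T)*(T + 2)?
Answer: 128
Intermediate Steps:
B(T) = 2*T*(2 + T) (B(T) = (2*T)*(2 + T) = 2*T*(2 + T))
-(-224 + Q(B(6))) = -(-224 + 2*6*(2 + 6)) = -(-224 + 2*6*8) = -(-224 + 96) = -1*(-128) = 128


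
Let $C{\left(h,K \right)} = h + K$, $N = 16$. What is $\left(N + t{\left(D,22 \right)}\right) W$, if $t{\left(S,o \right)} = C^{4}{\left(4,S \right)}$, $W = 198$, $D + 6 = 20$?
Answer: $20788416$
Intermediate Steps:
$D = 14$ ($D = -6 + 20 = 14$)
$C{\left(h,K \right)} = K + h$
$t{\left(S,o \right)} = \left(4 + S\right)^{4}$ ($t{\left(S,o \right)} = \left(S + 4\right)^{4} = \left(4 + S\right)^{4}$)
$\left(N + t{\left(D,22 \right)}\right) W = \left(16 + \left(4 + 14\right)^{4}\right) 198 = \left(16 + 18^{4}\right) 198 = \left(16 + 104976\right) 198 = 104992 \cdot 198 = 20788416$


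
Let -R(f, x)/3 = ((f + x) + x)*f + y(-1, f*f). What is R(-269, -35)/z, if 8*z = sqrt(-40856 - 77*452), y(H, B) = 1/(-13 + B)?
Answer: 6597486469*I*sqrt(18915)/114038535 ≈ 7956.6*I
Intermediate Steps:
z = I*sqrt(18915)/4 (z = sqrt(-40856 - 77*452)/8 = sqrt(-40856 - 34804)/8 = sqrt(-75660)/8 = (2*I*sqrt(18915))/8 = I*sqrt(18915)/4 ≈ 34.383*I)
R(f, x) = -3/(-13 + f**2) - 3*f*(f + 2*x) (R(f, x) = -3*(((f + x) + x)*f + 1/(-13 + f*f)) = -3*((f + 2*x)*f + 1/(-13 + f**2)) = -3*(f*(f + 2*x) + 1/(-13 + f**2)) = -3*(1/(-13 + f**2) + f*(f + 2*x)) = -3/(-13 + f**2) - 3*f*(f + 2*x))
R(-269, -35)/z = (3*(-1 - 269*(-13 + (-269)**2)*(-1*(-269) - 2*(-35)))/(-13 + (-269)**2))/((I*sqrt(18915)/4)) = (3*(-1 - 269*(-13 + 72361)*(269 + 70))/(-13 + 72361))*(-4*I*sqrt(18915)/18915) = (3*(-1 - 269*72348*339)/72348)*(-4*I*sqrt(18915)/18915) = (3*(1/72348)*(-1 - 6597486468))*(-4*I*sqrt(18915)/18915) = (3*(1/72348)*(-6597486469))*(-4*I*sqrt(18915)/18915) = -(-6597486469)*I*sqrt(18915)/114038535 = 6597486469*I*sqrt(18915)/114038535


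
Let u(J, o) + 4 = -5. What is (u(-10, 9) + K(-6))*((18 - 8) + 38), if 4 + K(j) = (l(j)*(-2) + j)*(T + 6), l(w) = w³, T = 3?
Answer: 183408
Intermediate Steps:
u(J, o) = -9 (u(J, o) = -4 - 5 = -9)
K(j) = -4 - 18*j³ + 9*j (K(j) = -4 + (j³*(-2) + j)*(3 + 6) = -4 + (-2*j³ + j)*9 = -4 + (j - 2*j³)*9 = -4 + (-18*j³ + 9*j) = -4 - 18*j³ + 9*j)
(u(-10, 9) + K(-6))*((18 - 8) + 38) = (-9 + (-4 - 18*(-6)³ + 9*(-6)))*((18 - 8) + 38) = (-9 + (-4 - 18*(-216) - 54))*(10 + 38) = (-9 + (-4 + 3888 - 54))*48 = (-9 + 3830)*48 = 3821*48 = 183408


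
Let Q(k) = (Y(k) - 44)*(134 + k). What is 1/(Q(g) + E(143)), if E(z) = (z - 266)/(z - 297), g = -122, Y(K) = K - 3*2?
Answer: -154/317733 ≈ -0.00048468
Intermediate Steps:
Y(K) = -6 + K (Y(K) = K - 6 = -6 + K)
Q(k) = (-50 + k)*(134 + k) (Q(k) = ((-6 + k) - 44)*(134 + k) = (-50 + k)*(134 + k))
E(z) = (-266 + z)/(-297 + z)
1/(Q(g) + E(143)) = 1/((-6700 + (-122)² + 84*(-122)) + (-266 + 143)/(-297 + 143)) = 1/((-6700 + 14884 - 10248) - 123/(-154)) = 1/(-2064 - 1/154*(-123)) = 1/(-2064 + 123/154) = 1/(-317733/154) = -154/317733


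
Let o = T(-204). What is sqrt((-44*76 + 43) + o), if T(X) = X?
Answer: I*sqrt(3505) ≈ 59.203*I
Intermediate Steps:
o = -204
sqrt((-44*76 + 43) + o) = sqrt((-44*76 + 43) - 204) = sqrt((-3344 + 43) - 204) = sqrt(-3301 - 204) = sqrt(-3505) = I*sqrt(3505)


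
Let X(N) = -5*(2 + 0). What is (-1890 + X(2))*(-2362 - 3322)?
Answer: 10799600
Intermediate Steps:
X(N) = -10 (X(N) = -5*2 = -10)
(-1890 + X(2))*(-2362 - 3322) = (-1890 - 10)*(-2362 - 3322) = -1900*(-5684) = 10799600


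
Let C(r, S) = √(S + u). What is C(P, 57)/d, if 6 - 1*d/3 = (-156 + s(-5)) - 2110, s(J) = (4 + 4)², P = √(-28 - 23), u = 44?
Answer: √101/6624 ≈ 0.0015172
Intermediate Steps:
P = I*√51 (P = √(-51) = I*√51 ≈ 7.1414*I)
s(J) = 64 (s(J) = 8² = 64)
d = 6624 (d = 18 - 3*((-156 + 64) - 2110) = 18 - 3*(-92 - 2110) = 18 - 3*(-2202) = 18 + 6606 = 6624)
C(r, S) = √(44 + S) (C(r, S) = √(S + 44) = √(44 + S))
C(P, 57)/d = √(44 + 57)/6624 = √101*(1/6624) = √101/6624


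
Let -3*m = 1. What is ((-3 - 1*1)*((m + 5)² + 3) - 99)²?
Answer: 3179089/81 ≈ 39248.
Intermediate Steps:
m = -⅓ (m = -⅓*1 = -⅓ ≈ -0.33333)
((-3 - 1*1)*((m + 5)² + 3) - 99)² = ((-3 - 1*1)*((-⅓ + 5)² + 3) - 99)² = ((-3 - 1)*((14/3)² + 3) - 99)² = (-4*(196/9 + 3) - 99)² = (-4*223/9 - 99)² = (-892/9 - 99)² = (-1783/9)² = 3179089/81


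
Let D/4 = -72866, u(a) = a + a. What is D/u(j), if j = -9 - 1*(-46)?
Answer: -145732/37 ≈ -3938.7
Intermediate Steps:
j = 37 (j = -9 + 46 = 37)
u(a) = 2*a
D = -291464 (D = 4*(-72866) = -291464)
D/u(j) = -291464/(2*37) = -291464/74 = -291464*1/74 = -145732/37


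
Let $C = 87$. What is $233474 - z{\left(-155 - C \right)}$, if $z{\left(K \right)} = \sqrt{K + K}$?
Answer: $233474 - 22 i \approx 2.3347 \cdot 10^{5} - 22.0 i$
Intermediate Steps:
$z{\left(K \right)} = \sqrt{2} \sqrt{K}$ ($z{\left(K \right)} = \sqrt{2 K} = \sqrt{2} \sqrt{K}$)
$233474 - z{\left(-155 - C \right)} = 233474 - \sqrt{2} \sqrt{-155 - 87} = 233474 - \sqrt{2} \sqrt{-242} = 233474 - \sqrt{2} \cdot 11 i \sqrt{2} = 233474 - 22 i$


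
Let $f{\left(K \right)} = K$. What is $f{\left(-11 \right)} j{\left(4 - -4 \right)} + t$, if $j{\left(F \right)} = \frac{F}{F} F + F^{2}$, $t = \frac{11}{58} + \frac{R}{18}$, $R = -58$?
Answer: $- \frac{415007}{522} \approx -795.03$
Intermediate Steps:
$t = - \frac{1583}{522}$ ($t = \frac{11}{58} - \frac{58}{18} = 11 \cdot \frac{1}{58} - \frac{29}{9} = \frac{11}{58} - \frac{29}{9} = - \frac{1583}{522} \approx -3.0326$)
$j{\left(F \right)} = F + F^{2}$ ($j{\left(F \right)} = 1 F + F^{2} = F + F^{2}$)
$f{\left(-11 \right)} j{\left(4 - -4 \right)} + t = - 11 \left(4 - -4\right) \left(1 + \left(4 - -4\right)\right) - \frac{1583}{522} = - 11 \left(4 + 4\right) \left(1 + \left(4 + 4\right)\right) - \frac{1583}{522} = - 11 \cdot 8 \left(1 + 8\right) - \frac{1583}{522} = - 11 \cdot 8 \cdot 9 - \frac{1583}{522} = \left(-11\right) 72 - \frac{1583}{522} = -792 - \frac{1583}{522} = - \frac{415007}{522}$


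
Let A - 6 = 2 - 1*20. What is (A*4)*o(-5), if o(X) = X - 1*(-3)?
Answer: 96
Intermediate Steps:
o(X) = 3 + X (o(X) = X + 3 = 3 + X)
A = -12 (A = 6 + (2 - 1*20) = 6 + (2 - 20) = 6 - 18 = -12)
(A*4)*o(-5) = (-12*4)*(3 - 5) = -48*(-2) = 96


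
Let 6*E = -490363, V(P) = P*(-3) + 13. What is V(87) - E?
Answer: 488875/6 ≈ 81479.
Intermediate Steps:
V(P) = 13 - 3*P (V(P) = -3*P + 13 = 13 - 3*P)
E = -490363/6 (E = (⅙)*(-490363) = -490363/6 ≈ -81727.)
V(87) - E = (13 - 3*87) - 1*(-490363/6) = (13 - 261) + 490363/6 = -248 + 490363/6 = 488875/6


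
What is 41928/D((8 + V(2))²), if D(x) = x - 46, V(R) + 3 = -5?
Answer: -20964/23 ≈ -911.48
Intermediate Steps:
V(R) = -8 (V(R) = -3 - 5 = -8)
D(x) = -46 + x
41928/D((8 + V(2))²) = 41928/(-46 + (8 - 8)²) = 41928/(-46 + 0²) = 41928/(-46 + 0) = 41928/(-46) = 41928*(-1/46) = -20964/23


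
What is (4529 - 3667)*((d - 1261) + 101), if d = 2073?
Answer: 787006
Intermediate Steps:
(4529 - 3667)*((d - 1261) + 101) = (4529 - 3667)*((2073 - 1261) + 101) = 862*(812 + 101) = 862*913 = 787006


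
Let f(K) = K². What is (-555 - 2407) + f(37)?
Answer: -1593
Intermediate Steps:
(-555 - 2407) + f(37) = (-555 - 2407) + 37² = -2962 + 1369 = -1593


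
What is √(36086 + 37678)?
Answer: 6*√2049 ≈ 271.60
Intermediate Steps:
√(36086 + 37678) = √73764 = 6*√2049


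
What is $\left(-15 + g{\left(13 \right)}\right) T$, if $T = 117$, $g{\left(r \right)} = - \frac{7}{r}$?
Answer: $-1818$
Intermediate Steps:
$\left(-15 + g{\left(13 \right)}\right) T = \left(-15 - \frac{7}{13}\right) 117 = \left(- \frac{202}{13}\right) 117 = -1818$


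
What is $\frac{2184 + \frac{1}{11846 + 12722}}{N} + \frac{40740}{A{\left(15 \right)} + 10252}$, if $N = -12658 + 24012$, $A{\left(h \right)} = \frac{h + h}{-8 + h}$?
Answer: $\frac{41700885663641}{10013291249584} \approx 4.1646$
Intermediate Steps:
$A{\left(h \right)} = \frac{2 h}{-8 + h}$
$N = 11354$
$\frac{2184 + \frac{1}{11846 + 12722}}{N} + \frac{40740}{A{\left(15 \right)} + 10252} = \frac{2184 + \frac{1}{11846 + 12722}}{11354} + \frac{40740}{2 \cdot 15 \frac{1}{-8 + 15} + 10252} = \left(2184 + \frac{1}{24568}\right) \frac{1}{11354} + \frac{40740}{2 \cdot 15 \cdot \frac{1}{7} + 10252} = \frac{53656513}{24568} \cdot \frac{1}{11354} + \frac{40740}{\frac{30}{7} + 10252} = \frac{53656513}{278945072} + \frac{40740}{\frac{71794}{7}} = \frac{53656513}{278945072} + 40740 \cdot \frac{7}{71794} = \frac{53656513}{278945072} + \frac{142590}{35897} = \frac{41700885663641}{10013291249584}$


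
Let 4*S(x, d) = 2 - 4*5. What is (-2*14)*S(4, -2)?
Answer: 126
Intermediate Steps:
S(x, d) = -9/2 (S(x, d) = (2 - 4*5)/4 = (2 - 20)/4 = (¼)*(-18) = -9/2)
(-2*14)*S(4, -2) = -2*14*(-9/2) = -28*(-9/2) = 126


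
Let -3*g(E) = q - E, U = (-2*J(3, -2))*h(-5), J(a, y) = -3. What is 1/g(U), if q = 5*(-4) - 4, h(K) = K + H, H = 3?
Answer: 1/4 ≈ 0.25000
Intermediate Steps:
h(K) = 3 + K (h(K) = K + 3 = 3 + K)
q = -24 (q = -20 - 4 = -24)
U = -12 (U = (-2*(-3))*(3 - 5) = 6*(-2) = -12)
g(E) = 8 + E/3 (g(E) = -(-24 - E)/3 = 8 + E/3)
1/g(U) = 1/(8 + (1/3)*(-12)) = 1/(8 - 4) = 1/4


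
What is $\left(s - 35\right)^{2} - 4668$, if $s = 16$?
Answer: $-4307$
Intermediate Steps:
$\left(s - 35\right)^{2} - 4668 = \left(16 - 35\right)^{2} - 4668 = \left(-19\right)^{2} - 4668 = 361 - 4668 = -4307$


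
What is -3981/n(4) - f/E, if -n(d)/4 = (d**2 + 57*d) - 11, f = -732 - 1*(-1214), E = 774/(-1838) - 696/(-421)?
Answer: -171906585619/444281604 ≈ -386.93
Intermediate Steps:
E = 476697/386899 (E = 774*(-1/1838) - 696*(-1/421) = -387/919 + 696/421 = 476697/386899 ≈ 1.2321)
f = 482 (f = -732 + 1214 = 482)
n(d) = 44 - 228*d - 4*d**2 (n(d) = -4*((d**2 + 57*d) - 11) = -4*(-11 + d**2 + 57*d) = 44 - 228*d - 4*d**2)
-3981/n(4) - f/E = -3981/(44 - 228*4 - 4*4**2) - 482/476697/386899 = -3981/(44 - 912 - 4*16) - 482*386899/476697 = -3981/(44 - 912 - 64) - 1*186485318/476697 = -3981/(-932) - 186485318/476697 = -3981*(-1/932) - 186485318/476697 = 3981/932 - 186485318/476697 = -171906585619/444281604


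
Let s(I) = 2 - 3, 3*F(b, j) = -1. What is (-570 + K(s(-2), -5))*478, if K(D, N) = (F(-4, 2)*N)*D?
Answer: -819770/3 ≈ -2.7326e+5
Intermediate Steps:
F(b, j) = -⅓ (F(b, j) = (⅓)*(-1) = -⅓)
s(I) = -1
K(D, N) = -D*N/3 (K(D, N) = (-N/3)*D = -D*N/3)
(-570 + K(s(-2), -5))*478 = (-570 - ⅓*(-1)*(-5))*478 = (-570 - 5/3)*478 = -1715/3*478 = -819770/3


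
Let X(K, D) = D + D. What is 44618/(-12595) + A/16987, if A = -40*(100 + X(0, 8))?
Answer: -816366766/213951265 ≈ -3.8157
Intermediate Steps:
X(K, D) = 2*D
A = -4640 (A = -40*(100 + 2*8) = -40*(100 + 16) = -40*116 = -4640)
44618/(-12595) + A/16987 = 44618/(-12595) - 4640/16987 = 44618*(-1/12595) - 4640*1/16987 = -44618/12595 - 4640/16987 = -816366766/213951265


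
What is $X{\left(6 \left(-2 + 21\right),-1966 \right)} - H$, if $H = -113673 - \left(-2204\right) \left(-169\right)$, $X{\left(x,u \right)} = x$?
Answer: $486263$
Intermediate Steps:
$H = -486149$ ($H = -113673 - 372476 = -486149$)
$X{\left(6 \left(-2 + 21\right),-1966 \right)} - H = 6 \left(-2 + 21\right) - -486149 = 6 \cdot 19 + 486149 = 114 + 486149 = 486263$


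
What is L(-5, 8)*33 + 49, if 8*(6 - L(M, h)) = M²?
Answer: 1151/8 ≈ 143.88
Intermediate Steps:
L(M, h) = 6 - M²/8
L(-5, 8)*33 + 49 = (6 - ⅛*(-5)²)*33 + 49 = (6 - ⅛*25)*33 + 49 = (6 - 25/8)*33 + 49 = (23/8)*33 + 49 = 759/8 + 49 = 1151/8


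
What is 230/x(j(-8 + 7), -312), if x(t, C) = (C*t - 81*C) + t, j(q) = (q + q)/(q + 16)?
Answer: 1725/189851 ≈ 0.0090861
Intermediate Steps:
j(q) = 2*q/(16 + q) (j(q) = (2*q)/(16 + q) = 2*q/(16 + q))
x(t, C) = t - 81*C + C*t (x(t, C) = (-81*C + C*t) + t = t - 81*C + C*t)
230/x(j(-8 + 7), -312) = 230/(2*(-8 + 7)/(16 + (-8 + 7)) - 81*(-312) - 624*(-8 + 7)/(16 + (-8 + 7))) = 230/(2*(-1)/(16 - 1) + 25272 - 624*(-1)/(16 - 1)) = 230/(2*(-1)/15 + 25272 - 624*(-1)/15) = 230/(2*(-1)*(1/15) + 25272 - 624*(-1)/15) = 230/(-2/15 + 25272 - 312*(-2/15)) = 230/(-2/15 + 25272 + 208/5) = 230/(379702/15) = 230*(15/379702) = 1725/189851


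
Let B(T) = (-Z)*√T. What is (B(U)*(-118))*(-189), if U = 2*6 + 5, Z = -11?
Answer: 245322*√17 ≈ 1.0115e+6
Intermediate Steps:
U = 17 (U = 12 + 5 = 17)
B(T) = 11*√T (B(T) = (-1*(-11))*√T = 11*√T)
(B(U)*(-118))*(-189) = ((11*√17)*(-118))*(-189) = -1298*√17*(-189) = 245322*√17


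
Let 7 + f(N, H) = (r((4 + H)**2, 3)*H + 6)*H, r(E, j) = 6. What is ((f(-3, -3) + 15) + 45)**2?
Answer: 7921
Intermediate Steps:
f(N, H) = -7 + H*(6 + 6*H) (f(N, H) = -7 + (6*H + 6)*H = -7 + (6 + 6*H)*H = -7 + H*(6 + 6*H))
((f(-3, -3) + 15) + 45)**2 = (((-7 + 6*(-3) + 6*(-3)**2) + 15) + 45)**2 = (((-7 - 18 + 6*9) + 15) + 45)**2 = (((-7 - 18 + 54) + 15) + 45)**2 = ((29 + 15) + 45)**2 = (44 + 45)**2 = 89**2 = 7921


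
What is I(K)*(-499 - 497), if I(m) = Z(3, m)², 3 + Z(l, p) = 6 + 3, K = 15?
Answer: -35856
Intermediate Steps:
Z(l, p) = 6 (Z(l, p) = -3 + (6 + 3) = -3 + 9 = 6)
I(m) = 36 (I(m) = 6² = 36)
I(K)*(-499 - 497) = 36*(-499 - 497) = 36*(-996) = -35856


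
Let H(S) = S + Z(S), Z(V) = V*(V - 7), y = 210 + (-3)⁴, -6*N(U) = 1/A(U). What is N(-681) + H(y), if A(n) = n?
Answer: 338872411/4086 ≈ 82935.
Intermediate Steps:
N(U) = -1/(6*U)
y = 291 (y = 210 + 81 = 291)
Z(V) = V*(-7 + V)
H(S) = S + S*(-7 + S)
N(-681) + H(y) = -⅙/(-681) + 291*(-6 + 291) = -⅙*(-1/681) + 291*285 = 1/4086 + 82935 = 338872411/4086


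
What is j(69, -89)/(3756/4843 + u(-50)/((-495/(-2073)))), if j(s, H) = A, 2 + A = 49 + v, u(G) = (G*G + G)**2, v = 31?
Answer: 6232941/2008744490224 ≈ 3.1029e-6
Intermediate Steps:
u(G) = (G + G**2)**2 (u(G) = (G**2 + G)**2 = (G + G**2)**2)
A = 78 (A = -2 + (49 + 31) = -2 + 80 = 78)
j(s, H) = 78
j(69, -89)/(3756/4843 + u(-50)/((-495/(-2073)))) = 78/(3756/4843 + ((-50)**2*(1 - 50)**2)/((-495/(-2073)))) = 78/(3756*(1/4843) + (2500*(-49)**2)/((-495*(-1/2073)))) = 78/(3756/4843 + (2500*2401)/(165/691)) = 78/(3756/4843 + 6002500*(691/165)) = 78/(3756/4843 + 829545500/33) = 78/(4017488980448/159819) = 78*(159819/4017488980448) = 6232941/2008744490224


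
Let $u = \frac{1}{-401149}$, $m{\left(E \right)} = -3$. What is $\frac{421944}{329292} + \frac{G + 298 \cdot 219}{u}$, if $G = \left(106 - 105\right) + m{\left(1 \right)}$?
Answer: $- \frac{718377492774178}{27441} \approx -2.6179 \cdot 10^{10}$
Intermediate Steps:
$G = -2$ ($G = \left(106 - 105\right) - 3 = 1 - 3 = -2$)
$u = - \frac{1}{401149} \approx -2.4928 \cdot 10^{-6}$
$\frac{421944}{329292} + \frac{G + 298 \cdot 219}{u} = \frac{421944}{329292} + \frac{-2 + 298 \cdot 219}{- \frac{1}{401149}} = 421944 \cdot \frac{1}{329292} + \left(-2 + 65262\right) \left(-401149\right) = \frac{35162}{27441} + 65260 \left(-401149\right) = \frac{35162}{27441} - 26178983740 = - \frac{718377492774178}{27441}$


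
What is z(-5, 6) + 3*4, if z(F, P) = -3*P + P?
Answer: 0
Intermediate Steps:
z(F, P) = -2*P
z(-5, 6) + 3*4 = -2*6 + 3*4 = -12 + 12 = 0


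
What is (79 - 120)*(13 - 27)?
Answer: 574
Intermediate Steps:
(79 - 120)*(13 - 27) = -41*(-14) = 574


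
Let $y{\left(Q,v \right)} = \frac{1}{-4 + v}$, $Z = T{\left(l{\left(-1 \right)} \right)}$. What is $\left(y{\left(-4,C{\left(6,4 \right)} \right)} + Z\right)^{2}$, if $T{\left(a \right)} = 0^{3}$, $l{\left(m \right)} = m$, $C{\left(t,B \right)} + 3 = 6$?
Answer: $1$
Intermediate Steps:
$C{\left(t,B \right)} = 3$ ($C{\left(t,B \right)} = -3 + 6 = 3$)
$T{\left(a \right)} = 0$
$Z = 0$
$\left(y{\left(-4,C{\left(6,4 \right)} \right)} + Z\right)^{2} = \left(\frac{1}{-4 + 3} + 0\right)^{2} = \left(\frac{1}{-1} + 0\right)^{2} = \left(-1 + 0\right)^{2} = \left(-1\right)^{2} = 1$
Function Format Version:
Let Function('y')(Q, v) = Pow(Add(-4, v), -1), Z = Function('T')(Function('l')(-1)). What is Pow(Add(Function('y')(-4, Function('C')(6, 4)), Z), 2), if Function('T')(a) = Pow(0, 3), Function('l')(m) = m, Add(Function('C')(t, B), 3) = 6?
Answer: 1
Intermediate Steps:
Function('C')(t, B) = 3 (Function('C')(t, B) = Add(-3, 6) = 3)
Function('T')(a) = 0
Z = 0
Pow(Add(Function('y')(-4, Function('C')(6, 4)), Z), 2) = Pow(Add(Pow(Add(-4, 3), -1), 0), 2) = Pow(Add(Pow(-1, -1), 0), 2) = Pow(Add(-1, 0), 2) = Pow(-1, 2) = 1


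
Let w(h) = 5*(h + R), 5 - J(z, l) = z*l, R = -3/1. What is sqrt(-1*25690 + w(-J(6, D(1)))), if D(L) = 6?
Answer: 5*I*sqrt(1022) ≈ 159.84*I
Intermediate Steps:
R = -3 (R = -3*1 = -3)
J(z, l) = 5 - l*z (J(z, l) = 5 - z*l = 5 - l*z)
w(h) = -15 + 5*h (w(h) = 5*(h - 3) = 5*(-3 + h) = -15 + 5*h)
sqrt(-1*25690 + w(-J(6, D(1)))) = sqrt(-1*25690 + (-15 + 5*(-(5 - 1*6*6)))) = sqrt(-25690 + (-15 + 5*(-(5 - 36)))) = sqrt(-25690 + (-15 + 5*(-1*(-31)))) = sqrt(-25690 + (-15 + 5*31)) = sqrt(-25690 + (-15 + 155)) = sqrt(-25690 + 140) = sqrt(-25550) = 5*I*sqrt(1022)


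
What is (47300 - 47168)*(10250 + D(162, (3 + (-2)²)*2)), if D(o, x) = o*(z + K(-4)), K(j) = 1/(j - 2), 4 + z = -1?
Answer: 1242516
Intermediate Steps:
z = -5 (z = -4 - 1 = -5)
K(j) = 1/(-2 + j)
D(o, x) = -31*o/6 (D(o, x) = o*(-5 + 1/(-2 - 4)) = o*(-5 + 1/(-6)) = o*(-5 - ⅙) = o*(-31/6) = -31*o/6)
(47300 - 47168)*(10250 + D(162, (3 + (-2)²)*2)) = (47300 - 47168)*(10250 - 31/6*162) = 132*(10250 - 837) = 132*9413 = 1242516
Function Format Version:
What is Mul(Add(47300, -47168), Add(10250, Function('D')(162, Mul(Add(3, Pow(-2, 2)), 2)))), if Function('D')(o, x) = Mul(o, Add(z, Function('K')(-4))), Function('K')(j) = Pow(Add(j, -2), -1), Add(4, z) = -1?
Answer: 1242516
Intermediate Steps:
z = -5 (z = Add(-4, -1) = -5)
Function('K')(j) = Pow(Add(-2, j), -1)
Function('D')(o, x) = Mul(Rational(-31, 6), o) (Function('D')(o, x) = Mul(o, Add(-5, Pow(Add(-2, -4), -1))) = Mul(o, Add(-5, Pow(-6, -1))) = Mul(o, Add(-5, Rational(-1, 6))) = Mul(o, Rational(-31, 6)) = Mul(Rational(-31, 6), o))
Mul(Add(47300, -47168), Add(10250, Function('D')(162, Mul(Add(3, Pow(-2, 2)), 2)))) = Mul(Add(47300, -47168), Add(10250, Mul(Rational(-31, 6), 162))) = Mul(132, Add(10250, -837)) = Mul(132, 9413) = 1242516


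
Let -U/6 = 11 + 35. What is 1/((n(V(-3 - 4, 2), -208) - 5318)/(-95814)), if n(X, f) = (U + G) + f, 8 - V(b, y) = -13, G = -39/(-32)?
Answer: 340672/20625 ≈ 16.517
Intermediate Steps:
G = 39/32 (G = -39*(-1/32) = 39/32 ≈ 1.2188)
V(b, y) = 21 (V(b, y) = 8 - 1*(-13) = 8 + 13 = 21)
U = -276 (U = -6*(11 + 35) = -6*46 = -276)
n(X, f) = -8793/32 + f (n(X, f) = (-276 + 39/32) + f = -8793/32 + f)
1/((n(V(-3 - 4, 2), -208) - 5318)/(-95814)) = 1/(((-8793/32 - 208) - 5318)/(-95814)) = 1/((-15449/32 - 5318)*(-1/95814)) = 1/(-185625/32*(-1/95814)) = 1/(20625/340672) = 340672/20625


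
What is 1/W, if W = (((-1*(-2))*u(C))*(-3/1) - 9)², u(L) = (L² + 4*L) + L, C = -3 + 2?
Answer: 1/225 ≈ 0.0044444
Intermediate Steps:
C = -1
u(L) = L² + 5*L
W = 225 (W = (((-1*(-2))*(-(5 - 1)))*(-3/1) - 9)² = ((2*(-1*4))*(-3*1) - 9)² = ((2*(-4))*(-3) - 9)² = (-8*(-3) - 9)² = (24 - 9)² = 15² = 225)
1/W = 1/225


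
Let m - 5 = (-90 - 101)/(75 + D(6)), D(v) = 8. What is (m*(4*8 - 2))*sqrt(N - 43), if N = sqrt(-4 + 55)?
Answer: 6720*sqrt(-43 + sqrt(51))/83 ≈ 484.83*I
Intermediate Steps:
m = 224/83 (m = 5 + (-90 - 101)/(75 + 8) = 5 - 191/83 = 224/83 ≈ 2.6988)
N = sqrt(51) ≈ 7.1414
(m*(4*8 - 2))*sqrt(N - 43) = (224*(4*8 - 2)/83)*sqrt(sqrt(51) - 43) = (224*(32 - 2)/83)*sqrt(-43 + sqrt(51)) = ((224/83)*30)*sqrt(-43 + sqrt(51)) = 6720*sqrt(-43 + sqrt(51))/83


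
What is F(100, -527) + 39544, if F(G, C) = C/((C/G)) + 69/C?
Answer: 20892319/527 ≈ 39644.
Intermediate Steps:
F(G, C) = G + 69/C (F(G, C) = C*(G/C) + 69/C = G + 69/C)
F(100, -527) + 39544 = (100 + 69/(-527)) + 39544 = (100 + 69*(-1/527)) + 39544 = (100 - 69/527) + 39544 = 52631/527 + 39544 = 20892319/527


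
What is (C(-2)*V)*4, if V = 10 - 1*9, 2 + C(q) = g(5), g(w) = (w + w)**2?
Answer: 392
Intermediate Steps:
g(w) = 4*w**2 (g(w) = (2*w)**2 = 4*w**2)
C(q) = 98 (C(q) = -2 + 4*5**2 = -2 + 4*25 = -2 + 100 = 98)
V = 1 (V = 10 - 9 = 1)
(C(-2)*V)*4 = (98*1)*4 = 98*4 = 392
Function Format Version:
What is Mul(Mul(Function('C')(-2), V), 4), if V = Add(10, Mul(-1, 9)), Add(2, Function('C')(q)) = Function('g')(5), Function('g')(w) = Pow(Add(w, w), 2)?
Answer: 392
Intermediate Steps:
Function('g')(w) = Mul(4, Pow(w, 2)) (Function('g')(w) = Pow(Mul(2, w), 2) = Mul(4, Pow(w, 2)))
Function('C')(q) = 98 (Function('C')(q) = Add(-2, Mul(4, Pow(5, 2))) = Add(-2, Mul(4, 25)) = Add(-2, 100) = 98)
V = 1 (V = Add(10, -9) = 1)
Mul(Mul(Function('C')(-2), V), 4) = Mul(Mul(98, 1), 4) = Mul(98, 4) = 392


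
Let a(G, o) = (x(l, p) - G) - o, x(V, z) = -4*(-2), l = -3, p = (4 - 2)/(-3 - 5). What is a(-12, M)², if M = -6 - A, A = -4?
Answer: 484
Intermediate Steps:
p = -¼ (p = 2/(-8) = 2*(-⅛) = -¼ ≈ -0.25000)
M = -2 (M = -6 - 1*(-4) = -6 + 4 = -2)
x(V, z) = 8
a(G, o) = 8 - G - o (a(G, o) = (8 - G) - o = 8 - G - o)
a(-12, M)² = (8 - 1*(-12) - 1*(-2))² = (8 + 12 + 2)² = 22² = 484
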